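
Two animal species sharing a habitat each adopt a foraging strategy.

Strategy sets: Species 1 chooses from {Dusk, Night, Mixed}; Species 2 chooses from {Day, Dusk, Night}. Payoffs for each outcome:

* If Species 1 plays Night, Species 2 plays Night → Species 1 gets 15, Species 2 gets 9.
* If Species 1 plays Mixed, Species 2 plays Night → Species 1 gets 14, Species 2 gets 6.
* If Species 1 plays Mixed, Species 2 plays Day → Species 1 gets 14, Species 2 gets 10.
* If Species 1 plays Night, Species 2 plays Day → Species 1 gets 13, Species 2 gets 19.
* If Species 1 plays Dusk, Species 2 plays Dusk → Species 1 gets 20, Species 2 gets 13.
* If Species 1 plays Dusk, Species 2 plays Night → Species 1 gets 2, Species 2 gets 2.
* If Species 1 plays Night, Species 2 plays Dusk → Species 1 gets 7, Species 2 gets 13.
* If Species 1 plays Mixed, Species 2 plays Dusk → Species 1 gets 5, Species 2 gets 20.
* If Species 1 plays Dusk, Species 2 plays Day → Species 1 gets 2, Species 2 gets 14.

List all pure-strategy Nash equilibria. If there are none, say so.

This game has no pure Nash equilibrium.

Species 1 against Day: payoffs 2, 13, 14 → best response Mixed.
Species 1 against Dusk: payoffs 20, 7, 5 → best response Dusk.
Species 1 against Night: payoffs 2, 15, 14 → best response Night.
Species 2 against Dusk: payoffs 14, 13, 2 → best response Day.
Species 2 against Night: payoffs 19, 13, 9 → best response Day.
Species 2 against Mixed: payoffs 10, 20, 6 → best response Dusk.
No profile is a mutual best response for all players.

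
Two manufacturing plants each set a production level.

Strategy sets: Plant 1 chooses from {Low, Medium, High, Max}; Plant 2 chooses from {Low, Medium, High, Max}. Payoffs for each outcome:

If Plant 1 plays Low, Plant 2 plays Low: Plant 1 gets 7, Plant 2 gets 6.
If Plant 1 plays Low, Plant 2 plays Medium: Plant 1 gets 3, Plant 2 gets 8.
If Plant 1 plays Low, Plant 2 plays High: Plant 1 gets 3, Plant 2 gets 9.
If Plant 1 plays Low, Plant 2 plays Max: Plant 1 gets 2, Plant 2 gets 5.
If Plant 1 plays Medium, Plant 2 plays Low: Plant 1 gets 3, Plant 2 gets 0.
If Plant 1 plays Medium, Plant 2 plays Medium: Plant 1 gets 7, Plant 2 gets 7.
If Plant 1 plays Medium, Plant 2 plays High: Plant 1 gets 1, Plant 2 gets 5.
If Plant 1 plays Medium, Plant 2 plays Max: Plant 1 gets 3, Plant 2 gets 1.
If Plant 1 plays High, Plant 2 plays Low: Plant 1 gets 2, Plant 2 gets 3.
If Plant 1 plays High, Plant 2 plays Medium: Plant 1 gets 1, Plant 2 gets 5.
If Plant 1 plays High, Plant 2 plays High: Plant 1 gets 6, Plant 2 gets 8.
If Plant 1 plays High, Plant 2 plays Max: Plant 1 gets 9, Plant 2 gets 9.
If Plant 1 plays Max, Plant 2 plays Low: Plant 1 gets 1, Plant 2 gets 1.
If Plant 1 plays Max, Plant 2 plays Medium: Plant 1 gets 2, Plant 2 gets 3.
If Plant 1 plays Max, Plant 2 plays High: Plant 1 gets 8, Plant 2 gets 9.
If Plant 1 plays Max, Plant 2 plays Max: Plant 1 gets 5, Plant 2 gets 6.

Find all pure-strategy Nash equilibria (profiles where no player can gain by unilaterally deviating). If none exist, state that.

For each player, find the best response to each opponent profile; mutual best responses are the pure NE.
Plant 1 against Low: payoffs 7, 3, 2, 1 → best response Low.
Plant 1 against Medium: payoffs 3, 7, 1, 2 → best response Medium.
Plant 1 against High: payoffs 3, 1, 6, 8 → best response Max.
Plant 1 against Max: payoffs 2, 3, 9, 5 → best response High.
Plant 2 against Low: payoffs 6, 8, 9, 5 → best response High.
Plant 2 against Medium: payoffs 0, 7, 5, 1 → best response Medium.
Plant 2 against High: payoffs 3, 5, 8, 9 → best response Max.
Plant 2 against Max: payoffs 1, 3, 9, 6 → best response High.
Mutual best responses: (Medium, Medium); (High, Max); (Max, High).

The pure Nash equilibria are (Medium, Medium) and (High, Max) and (Max, High).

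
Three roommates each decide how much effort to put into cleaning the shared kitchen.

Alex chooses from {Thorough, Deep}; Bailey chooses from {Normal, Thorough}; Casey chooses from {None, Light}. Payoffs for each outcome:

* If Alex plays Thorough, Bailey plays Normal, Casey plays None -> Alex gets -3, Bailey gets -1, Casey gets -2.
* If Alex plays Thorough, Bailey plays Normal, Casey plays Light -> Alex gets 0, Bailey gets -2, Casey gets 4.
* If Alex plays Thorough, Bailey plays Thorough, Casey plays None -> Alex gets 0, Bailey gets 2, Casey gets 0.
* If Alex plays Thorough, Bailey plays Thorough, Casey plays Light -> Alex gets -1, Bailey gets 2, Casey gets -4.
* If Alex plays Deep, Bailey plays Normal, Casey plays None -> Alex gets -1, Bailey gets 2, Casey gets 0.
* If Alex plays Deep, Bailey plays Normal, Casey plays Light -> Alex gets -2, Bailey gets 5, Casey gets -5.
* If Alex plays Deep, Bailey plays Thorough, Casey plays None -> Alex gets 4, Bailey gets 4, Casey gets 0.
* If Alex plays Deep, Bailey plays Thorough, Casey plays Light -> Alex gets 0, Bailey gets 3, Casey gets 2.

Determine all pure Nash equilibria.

(Thorough, Normal, None): Alex can switch to Deep (-3 → -1). Not NE.
(Thorough, Normal, Light): Bailey can switch to Thorough (-2 → 2). Not NE.
(Thorough, Thorough, None): Alex can switch to Deep (0 → 4). Not NE.
(Thorough, Thorough, Light): Alex can switch to Deep (-1 → 0). Not NE.
(Deep, Normal, None): Bailey can switch to Thorough (2 → 4). Not NE.
(Deep, Normal, Light): Alex can switch to Thorough (-2 → 0). Not NE.
(Deep, Thorough, None): Casey can switch to Light (0 → 2). Not NE.
(Deep, Thorough, Light): Bailey can switch to Normal (3 → 5). Not NE.

There is no pure-strategy Nash equilibrium.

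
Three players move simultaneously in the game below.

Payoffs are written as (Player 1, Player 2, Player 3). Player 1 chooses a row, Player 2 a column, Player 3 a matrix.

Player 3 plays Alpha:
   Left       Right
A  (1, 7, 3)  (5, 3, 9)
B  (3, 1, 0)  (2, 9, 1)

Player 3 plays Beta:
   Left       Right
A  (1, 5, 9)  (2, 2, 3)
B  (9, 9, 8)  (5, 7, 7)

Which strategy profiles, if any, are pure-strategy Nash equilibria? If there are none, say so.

Pure NE: (B, Left, Beta)

(A, Left, Alpha): Player 1 can switch to B (1 → 3). Not NE.
(A, Left, Beta): Player 1 can switch to B (1 → 9). Not NE.
(A, Right, Alpha): Player 2 can switch to Left (3 → 7). Not NE.
(A, Right, Beta): Player 1 can switch to B (2 → 5). Not NE.
(B, Left, Alpha): Player 2 can switch to Right (1 → 9). Not NE.
(B, Left, Beta): Player 1 gets 9, best alternative 1; Player 2 gets 9, best alternative 7; Player 3 gets 8, best alternative 0. No profitable deviation — NE.
(B, Right, Alpha): Player 1 can switch to A (2 → 5). Not NE.
(B, Right, Beta): Player 2 can switch to Left (7 → 9). Not NE.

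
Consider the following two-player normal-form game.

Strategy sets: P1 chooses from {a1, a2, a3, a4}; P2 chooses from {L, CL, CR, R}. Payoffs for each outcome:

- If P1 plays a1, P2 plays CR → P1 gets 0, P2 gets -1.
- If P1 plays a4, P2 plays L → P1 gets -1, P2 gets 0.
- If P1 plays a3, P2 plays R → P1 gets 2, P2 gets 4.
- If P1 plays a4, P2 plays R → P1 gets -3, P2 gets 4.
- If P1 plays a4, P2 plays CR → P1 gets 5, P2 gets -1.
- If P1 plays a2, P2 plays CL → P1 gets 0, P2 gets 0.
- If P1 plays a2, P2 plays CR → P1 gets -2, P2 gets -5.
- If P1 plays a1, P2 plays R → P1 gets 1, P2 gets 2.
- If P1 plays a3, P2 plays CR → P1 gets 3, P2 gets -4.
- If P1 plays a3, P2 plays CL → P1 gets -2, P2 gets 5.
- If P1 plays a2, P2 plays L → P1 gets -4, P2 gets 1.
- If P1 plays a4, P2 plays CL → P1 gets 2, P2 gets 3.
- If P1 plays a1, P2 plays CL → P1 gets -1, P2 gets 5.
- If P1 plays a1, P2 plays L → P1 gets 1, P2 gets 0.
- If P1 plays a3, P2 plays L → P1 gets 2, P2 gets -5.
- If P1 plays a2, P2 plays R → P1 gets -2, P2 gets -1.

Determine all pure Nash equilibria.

P1 against L: payoffs 1, -4, 2, -1 → best response a3.
P1 against CL: payoffs -1, 0, -2, 2 → best response a4.
P1 against CR: payoffs 0, -2, 3, 5 → best response a4.
P1 against R: payoffs 1, -2, 2, -3 → best response a3.
P2 against a1: payoffs 0, 5, -1, 2 → best response CL.
P2 against a2: payoffs 1, 0, -5, -1 → best response L.
P2 against a3: payoffs -5, 5, -4, 4 → best response CL.
P2 against a4: payoffs 0, 3, -1, 4 → best response R.
No profile is a mutual best response for all players.

There is no pure-strategy Nash equilibrium.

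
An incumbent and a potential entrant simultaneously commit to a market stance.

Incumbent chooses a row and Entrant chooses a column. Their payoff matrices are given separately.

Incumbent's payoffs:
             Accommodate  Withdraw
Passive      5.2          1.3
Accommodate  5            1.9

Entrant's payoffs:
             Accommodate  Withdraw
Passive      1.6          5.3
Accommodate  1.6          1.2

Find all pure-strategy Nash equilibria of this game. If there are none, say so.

There is no pure-strategy Nash equilibrium.

Mark each player's best response to every combination of opponents' strategies; a profile where every player is best-responding is a pure Nash equilibrium.
Incumbent against Accommodate: payoffs 5.2, 5 → best response Passive.
Incumbent against Withdraw: payoffs 1.3, 1.9 → best response Accommodate.
Entrant against Passive: payoffs 1.6, 5.3 → best response Withdraw.
Entrant against Accommodate: payoffs 1.6, 1.2 → best response Accommodate.
No profile is a mutual best response for all players.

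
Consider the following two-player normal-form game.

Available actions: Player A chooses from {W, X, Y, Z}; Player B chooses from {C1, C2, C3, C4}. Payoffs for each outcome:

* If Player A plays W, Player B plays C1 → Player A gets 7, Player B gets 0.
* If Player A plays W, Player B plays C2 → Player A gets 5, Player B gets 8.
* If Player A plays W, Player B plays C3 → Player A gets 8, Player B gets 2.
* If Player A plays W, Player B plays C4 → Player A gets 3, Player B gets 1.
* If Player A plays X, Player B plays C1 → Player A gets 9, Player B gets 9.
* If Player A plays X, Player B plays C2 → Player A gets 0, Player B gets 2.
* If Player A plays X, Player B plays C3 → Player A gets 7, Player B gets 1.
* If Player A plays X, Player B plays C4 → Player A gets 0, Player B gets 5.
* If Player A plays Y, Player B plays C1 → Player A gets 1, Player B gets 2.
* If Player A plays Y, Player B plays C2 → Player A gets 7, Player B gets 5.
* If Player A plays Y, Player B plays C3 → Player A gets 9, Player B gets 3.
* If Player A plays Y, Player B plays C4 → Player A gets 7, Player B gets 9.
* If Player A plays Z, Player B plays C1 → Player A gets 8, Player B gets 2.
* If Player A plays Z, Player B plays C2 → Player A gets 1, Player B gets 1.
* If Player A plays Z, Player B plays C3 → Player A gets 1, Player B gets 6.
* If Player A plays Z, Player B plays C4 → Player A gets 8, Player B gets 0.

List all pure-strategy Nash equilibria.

Pure NE: (X, C1)

(W, C1): Player A can switch to X (7 → 9). Not NE.
(W, C2): Player A can switch to Y (5 → 7). Not NE.
(W, C3): Player A can switch to Y (8 → 9). Not NE.
(W, C4): Player A can switch to Y (3 → 7). Not NE.
(X, C1): Player A gets 9, best alternative 8; Player B gets 9, best alternative 5. No profitable deviation — NE.
(X, C2): Player A can switch to W (0 → 5). Not NE.
(X, C3): Player A can switch to W (7 → 8). Not NE.
(X, C4): Player A can switch to W (0 → 3). Not NE.
(Y, C1): Player A can switch to W (1 → 7). Not NE.
(The remaining 7 profiles each have a profitable deviation by the same check.)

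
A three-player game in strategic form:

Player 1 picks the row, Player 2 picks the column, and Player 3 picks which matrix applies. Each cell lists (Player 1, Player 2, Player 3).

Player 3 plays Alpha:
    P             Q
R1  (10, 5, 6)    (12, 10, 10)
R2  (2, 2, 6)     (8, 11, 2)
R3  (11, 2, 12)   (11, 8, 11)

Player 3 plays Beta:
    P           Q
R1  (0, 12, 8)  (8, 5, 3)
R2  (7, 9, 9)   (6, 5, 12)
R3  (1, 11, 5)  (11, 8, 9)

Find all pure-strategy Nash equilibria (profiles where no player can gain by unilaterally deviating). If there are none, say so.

Pure-strategy Nash equilibria: (R1, Q, Alpha), (R2, P, Beta)

Check each profile: it is a Nash equilibrium iff no player can strictly gain by switching unilaterally.
(R1, P, Alpha): Player 1 can switch to R3 (10 → 11). Not NE.
(R1, P, Beta): Player 1 can switch to R2 (0 → 7). Not NE.
(R1, Q, Alpha): Player 1 gets 12, best alternative 11; Player 2 gets 10, best alternative 5; Player 3 gets 10, best alternative 3. No profitable deviation — NE.
(R1, Q, Beta): Player 1 can switch to R3 (8 → 11). Not NE.
(R2, P, Alpha): Player 1 can switch to R1 (2 → 10). Not NE.
(R2, P, Beta): Player 1 gets 7, best alternative 1; Player 2 gets 9, best alternative 5; Player 3 gets 9, best alternative 6. No profitable deviation — NE.
(R2, Q, Alpha): Player 1 can switch to R1 (8 → 12). Not NE.
(R2, Q, Beta): Player 1 can switch to R1 (6 → 8). Not NE.
(R3, P, Alpha): Player 2 can switch to Q (2 → 8). Not NE.
(R3, P, Beta): Player 1 can switch to R2 (1 → 7). Not NE.
(The remaining 2 profiles each have a profitable deviation by the same check.)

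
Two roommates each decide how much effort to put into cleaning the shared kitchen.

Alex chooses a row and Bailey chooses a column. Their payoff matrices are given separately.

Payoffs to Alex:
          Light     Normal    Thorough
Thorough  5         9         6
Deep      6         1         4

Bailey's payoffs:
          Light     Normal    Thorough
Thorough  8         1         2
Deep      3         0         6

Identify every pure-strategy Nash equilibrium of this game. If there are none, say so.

Alex against Light: payoffs 5, 6 → best response Deep.
Alex against Normal: payoffs 9, 1 → best response Thorough.
Alex against Thorough: payoffs 6, 4 → best response Thorough.
Bailey against Thorough: payoffs 8, 1, 2 → best response Light.
Bailey against Deep: payoffs 3, 0, 6 → best response Thorough.
No profile is a mutual best response for all players.

This game has no pure Nash equilibrium.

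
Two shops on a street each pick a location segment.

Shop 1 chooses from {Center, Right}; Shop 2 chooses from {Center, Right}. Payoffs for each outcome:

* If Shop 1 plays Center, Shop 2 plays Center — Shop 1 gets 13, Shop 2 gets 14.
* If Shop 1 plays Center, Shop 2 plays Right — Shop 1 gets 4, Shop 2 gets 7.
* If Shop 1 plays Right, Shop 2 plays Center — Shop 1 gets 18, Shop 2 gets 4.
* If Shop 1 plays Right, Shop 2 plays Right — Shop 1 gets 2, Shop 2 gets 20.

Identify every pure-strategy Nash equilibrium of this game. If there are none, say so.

Mark each player's best response to every combination of opponents' strategies; a profile where every player is best-responding is a pure Nash equilibrium.
Shop 1 against Center: payoffs 13, 18 → best response Right.
Shop 1 against Right: payoffs 4, 2 → best response Center.
Shop 2 against Center: payoffs 14, 7 → best response Center.
Shop 2 against Right: payoffs 4, 20 → best response Right.
No profile is a mutual best response for all players.

This game has no pure Nash equilibrium.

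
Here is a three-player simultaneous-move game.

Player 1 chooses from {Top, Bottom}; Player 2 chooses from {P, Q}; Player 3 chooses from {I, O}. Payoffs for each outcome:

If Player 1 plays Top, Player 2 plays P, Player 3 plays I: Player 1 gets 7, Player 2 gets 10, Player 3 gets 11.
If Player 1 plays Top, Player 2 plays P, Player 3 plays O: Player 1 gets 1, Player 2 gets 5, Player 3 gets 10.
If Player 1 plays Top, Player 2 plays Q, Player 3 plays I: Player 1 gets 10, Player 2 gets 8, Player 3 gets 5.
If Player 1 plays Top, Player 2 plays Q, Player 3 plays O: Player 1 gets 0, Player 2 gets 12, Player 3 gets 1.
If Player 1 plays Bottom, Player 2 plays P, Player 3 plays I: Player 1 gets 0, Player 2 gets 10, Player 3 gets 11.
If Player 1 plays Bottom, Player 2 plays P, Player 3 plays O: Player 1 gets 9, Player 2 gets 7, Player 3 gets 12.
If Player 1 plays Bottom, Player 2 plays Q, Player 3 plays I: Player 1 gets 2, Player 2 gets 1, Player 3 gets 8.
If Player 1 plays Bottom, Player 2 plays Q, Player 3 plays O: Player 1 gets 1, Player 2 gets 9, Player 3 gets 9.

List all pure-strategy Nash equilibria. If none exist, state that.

(Top, P, I): Player 1 gets 7, best alternative 0; Player 2 gets 10, best alternative 8; Player 3 gets 11, best alternative 10. No profitable deviation — NE.
(Top, P, O): Player 1 can switch to Bottom (1 → 9). Not NE.
(Top, Q, I): Player 2 can switch to P (8 → 10). Not NE.
(Top, Q, O): Player 1 can switch to Bottom (0 → 1). Not NE.
(Bottom, P, I): Player 1 can switch to Top (0 → 7). Not NE.
(Bottom, P, O): Player 2 can switch to Q (7 → 9). Not NE.
(Bottom, Q, I): Player 1 can switch to Top (2 → 10). Not NE.
(Bottom, Q, O): Player 1 gets 1, best alternative 0; Player 2 gets 9, best alternative 7; Player 3 gets 9, best alternative 8. No profitable deviation — NE.

Pure-strategy Nash equilibria: (Top, P, I) and (Bottom, Q, O)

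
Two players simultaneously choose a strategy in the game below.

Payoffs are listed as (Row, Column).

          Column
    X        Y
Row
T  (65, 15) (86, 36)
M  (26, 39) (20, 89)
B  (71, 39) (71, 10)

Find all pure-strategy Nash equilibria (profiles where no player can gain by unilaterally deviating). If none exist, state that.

(T, Y); (B, X)

Row against X: payoffs 65, 26, 71 → best response B.
Row against Y: payoffs 86, 20, 71 → best response T.
Column against T: payoffs 15, 36 → best response Y.
Column against M: payoffs 39, 89 → best response Y.
Column against B: payoffs 39, 10 → best response X.
Mutual best responses: (T, Y); (B, X).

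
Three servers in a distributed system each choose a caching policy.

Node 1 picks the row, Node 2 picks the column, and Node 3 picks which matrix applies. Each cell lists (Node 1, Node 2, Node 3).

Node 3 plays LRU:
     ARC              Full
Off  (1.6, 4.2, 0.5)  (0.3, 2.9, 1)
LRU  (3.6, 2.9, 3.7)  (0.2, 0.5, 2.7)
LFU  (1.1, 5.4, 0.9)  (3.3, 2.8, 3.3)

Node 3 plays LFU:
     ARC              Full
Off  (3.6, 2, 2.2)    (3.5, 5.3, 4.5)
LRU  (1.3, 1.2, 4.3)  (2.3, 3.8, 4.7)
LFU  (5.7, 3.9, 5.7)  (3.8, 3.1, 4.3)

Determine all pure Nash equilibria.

Node 1 against (ARC, LRU): payoffs 1.6, 3.6, 1.1 → best response LRU.
Node 1 against (ARC, LFU): payoffs 3.6, 1.3, 5.7 → best response LFU.
Node 1 against (Full, LRU): payoffs 0.3, 0.2, 3.3 → best response LFU.
Node 1 against (Full, LFU): payoffs 3.5, 2.3, 3.8 → best response LFU.
Node 2 against (Off, LRU): payoffs 4.2, 2.9 → best response ARC.
Node 2 against (Off, LFU): payoffs 2, 5.3 → best response Full.
Node 2 against (LRU, LRU): payoffs 2.9, 0.5 → best response ARC.
Node 2 against (LRU, LFU): payoffs 1.2, 3.8 → best response Full.
Node 2 against (LFU, LRU): payoffs 5.4, 2.8 → best response ARC.
Node 2 against (LFU, LFU): payoffs 3.9, 3.1 → best response ARC.
Node 3 against (Off, ARC): payoffs 0.5, 2.2 → best response LFU.
Node 3 against (Off, Full): payoffs 1, 4.5 → best response LFU.
Node 3 against (LRU, ARC): payoffs 3.7, 4.3 → best response LFU.
Node 3 against (LRU, Full): payoffs 2.7, 4.7 → best response LFU.
Node 3 against (LFU, ARC): payoffs 0.9, 5.7 → best response LFU.
Node 3 against (LFU, Full): payoffs 3.3, 4.3 → best response LFU.
Mutual best responses: (LFU, ARC, LFU).

Pure NE: (LFU, ARC, LFU)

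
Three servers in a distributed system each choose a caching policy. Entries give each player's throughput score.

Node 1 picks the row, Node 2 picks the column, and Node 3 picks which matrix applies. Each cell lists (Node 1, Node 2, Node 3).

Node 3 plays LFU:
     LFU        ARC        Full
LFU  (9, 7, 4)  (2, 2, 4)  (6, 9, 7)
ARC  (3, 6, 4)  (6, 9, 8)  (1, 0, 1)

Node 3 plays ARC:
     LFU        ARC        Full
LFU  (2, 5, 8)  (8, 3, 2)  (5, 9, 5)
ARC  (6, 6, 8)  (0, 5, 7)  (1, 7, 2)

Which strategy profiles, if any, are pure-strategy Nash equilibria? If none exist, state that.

(LFU, LFU, LFU): Node 2 can switch to Full (7 → 9). Not NE.
(LFU, LFU, ARC): Node 1 can switch to ARC (2 → 6). Not NE.
(LFU, ARC, LFU): Node 1 can switch to ARC (2 → 6). Not NE.
(LFU, ARC, ARC): Node 2 can switch to LFU (3 → 5). Not NE.
(LFU, Full, LFU): Node 1 gets 6, best alternative 1; Node 2 gets 9, best alternative 7; Node 3 gets 7, best alternative 5. No profitable deviation — NE.
(LFU, Full, ARC): Node 3 can switch to LFU (5 → 7). Not NE.
(ARC, LFU, LFU): Node 1 can switch to LFU (3 → 9). Not NE.
(ARC, LFU, ARC): Node 2 can switch to Full (6 → 7). Not NE.
(ARC, ARC, LFU): Node 1 gets 6, best alternative 2; Node 2 gets 9, best alternative 6; Node 3 gets 8, best alternative 7. No profitable deviation — NE.
(ARC, ARC, ARC): Node 1 can switch to LFU (0 → 8). Not NE.
(ARC, Full, LFU): Node 1 can switch to LFU (1 → 6). Not NE.
(ARC, Full, ARC): Node 1 can switch to LFU (1 → 5). Not NE.

The pure Nash equilibria are (LFU, Full, LFU), (ARC, ARC, LFU).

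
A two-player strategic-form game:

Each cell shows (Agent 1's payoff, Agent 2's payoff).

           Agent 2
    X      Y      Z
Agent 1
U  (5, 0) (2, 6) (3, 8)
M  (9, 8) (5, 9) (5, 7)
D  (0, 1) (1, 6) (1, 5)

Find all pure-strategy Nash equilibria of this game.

The unique pure-strategy Nash equilibrium is (M, Y).

Mark each player's best response to every combination of opponents' strategies; a profile where every player is best-responding is a pure Nash equilibrium.
Agent 1 against X: payoffs 5, 9, 0 → best response M.
Agent 1 against Y: payoffs 2, 5, 1 → best response M.
Agent 1 against Z: payoffs 3, 5, 1 → best response M.
Agent 2 against U: payoffs 0, 6, 8 → best response Z.
Agent 2 against M: payoffs 8, 9, 7 → best response Y.
Agent 2 against D: payoffs 1, 6, 5 → best response Y.
Mutual best responses: (M, Y).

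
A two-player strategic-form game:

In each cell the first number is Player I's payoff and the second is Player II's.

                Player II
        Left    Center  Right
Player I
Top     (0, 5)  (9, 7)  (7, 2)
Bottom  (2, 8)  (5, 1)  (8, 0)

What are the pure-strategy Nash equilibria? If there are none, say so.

Mark each player's best response to every combination of opponents' strategies; a profile where every player is best-responding is a pure Nash equilibrium.
Player I against Left: payoffs 0, 2 → best response Bottom.
Player I against Center: payoffs 9, 5 → best response Top.
Player I against Right: payoffs 7, 8 → best response Bottom.
Player II against Top: payoffs 5, 7, 2 → best response Center.
Player II against Bottom: payoffs 8, 1, 0 → best response Left.
Mutual best responses: (Top, Center); (Bottom, Left).

Pure-strategy Nash equilibria: (Top, Center) and (Bottom, Left)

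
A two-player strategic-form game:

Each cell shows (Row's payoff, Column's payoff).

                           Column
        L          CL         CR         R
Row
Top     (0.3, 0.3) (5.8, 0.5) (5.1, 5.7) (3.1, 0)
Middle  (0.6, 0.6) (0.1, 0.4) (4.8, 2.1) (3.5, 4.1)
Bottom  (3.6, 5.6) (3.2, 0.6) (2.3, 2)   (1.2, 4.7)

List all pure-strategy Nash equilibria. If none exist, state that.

(Top, CR) and (Middle, R) and (Bottom, L)

(Top, L): Row can switch to Middle (0.3 → 0.6). Not NE.
(Top, CL): Column can switch to CR (0.5 → 5.7). Not NE.
(Top, CR): Row gets 5.1, best alternative 4.8; Column gets 5.7, best alternative 0.5. No profitable deviation — NE.
(Top, R): Row can switch to Middle (3.1 → 3.5). Not NE.
(Middle, L): Row can switch to Bottom (0.6 → 3.6). Not NE.
(Middle, CL): Row can switch to Top (0.1 → 5.8). Not NE.
(Middle, CR): Row can switch to Top (4.8 → 5.1). Not NE.
(Middle, R): Row gets 3.5, best alternative 3.1; Column gets 4.1, best alternative 2.1. No profitable deviation — NE.
(Bottom, L): Row gets 3.6, best alternative 0.6; Column gets 5.6, best alternative 4.7. No profitable deviation — NE.
(Bottom, CL): Row can switch to Top (3.2 → 5.8). Not NE.
(Bottom, CR): Row can switch to Top (2.3 → 5.1). Not NE.
(The remaining 1 profile has a profitable deviation by the same check.)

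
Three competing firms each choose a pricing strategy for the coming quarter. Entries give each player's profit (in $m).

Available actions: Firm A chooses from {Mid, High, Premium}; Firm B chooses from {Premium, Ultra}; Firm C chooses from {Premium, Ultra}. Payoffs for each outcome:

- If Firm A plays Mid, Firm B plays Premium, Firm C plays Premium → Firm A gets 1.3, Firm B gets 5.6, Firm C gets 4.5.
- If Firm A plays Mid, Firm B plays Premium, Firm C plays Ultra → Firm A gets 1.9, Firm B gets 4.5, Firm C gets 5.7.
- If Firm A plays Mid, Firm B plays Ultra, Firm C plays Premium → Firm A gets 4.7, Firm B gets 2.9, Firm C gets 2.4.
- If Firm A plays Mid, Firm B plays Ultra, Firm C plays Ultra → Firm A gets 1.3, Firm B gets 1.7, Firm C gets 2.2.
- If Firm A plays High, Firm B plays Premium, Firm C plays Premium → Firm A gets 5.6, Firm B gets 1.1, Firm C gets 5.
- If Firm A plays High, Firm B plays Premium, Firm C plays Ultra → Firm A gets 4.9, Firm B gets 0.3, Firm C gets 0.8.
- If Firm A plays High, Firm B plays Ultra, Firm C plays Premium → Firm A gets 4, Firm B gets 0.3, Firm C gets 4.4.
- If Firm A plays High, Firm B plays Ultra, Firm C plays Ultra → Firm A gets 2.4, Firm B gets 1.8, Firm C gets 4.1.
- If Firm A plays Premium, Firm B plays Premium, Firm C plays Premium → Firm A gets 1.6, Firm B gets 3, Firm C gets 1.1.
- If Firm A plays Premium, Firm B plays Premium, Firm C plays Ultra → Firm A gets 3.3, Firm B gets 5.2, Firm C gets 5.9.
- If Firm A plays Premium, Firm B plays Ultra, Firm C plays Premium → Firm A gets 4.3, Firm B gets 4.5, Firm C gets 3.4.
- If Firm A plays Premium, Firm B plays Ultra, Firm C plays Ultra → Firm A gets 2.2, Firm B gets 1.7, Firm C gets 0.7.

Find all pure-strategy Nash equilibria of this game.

Firm A against (Premium, Premium): payoffs 1.3, 5.6, 1.6 → best response High.
Firm A against (Premium, Ultra): payoffs 1.9, 4.9, 3.3 → best response High.
Firm A against (Ultra, Premium): payoffs 4.7, 4, 4.3 → best response Mid.
Firm A against (Ultra, Ultra): payoffs 1.3, 2.4, 2.2 → best response High.
Firm B against (Mid, Premium): payoffs 5.6, 2.9 → best response Premium.
Firm B against (Mid, Ultra): payoffs 4.5, 1.7 → best response Premium.
Firm B against (High, Premium): payoffs 1.1, 0.3 → best response Premium.
Firm B against (High, Ultra): payoffs 0.3, 1.8 → best response Ultra.
Firm B against (Premium, Premium): payoffs 3, 4.5 → best response Ultra.
Firm B against (Premium, Ultra): payoffs 5.2, 1.7 → best response Premium.
Firm C against (Mid, Premium): payoffs 4.5, 5.7 → best response Ultra.
Firm C against (Mid, Ultra): payoffs 2.4, 2.2 → best response Premium.
Firm C against (High, Premium): payoffs 5, 0.8 → best response Premium.
Firm C against (High, Ultra): payoffs 4.4, 4.1 → best response Premium.
Firm C against (Premium, Premium): payoffs 1.1, 5.9 → best response Ultra.
Firm C against (Premium, Ultra): payoffs 3.4, 0.7 → best response Premium.
Mutual best responses: (High, Premium, Premium).

The unique pure-strategy Nash equilibrium is (High, Premium, Premium).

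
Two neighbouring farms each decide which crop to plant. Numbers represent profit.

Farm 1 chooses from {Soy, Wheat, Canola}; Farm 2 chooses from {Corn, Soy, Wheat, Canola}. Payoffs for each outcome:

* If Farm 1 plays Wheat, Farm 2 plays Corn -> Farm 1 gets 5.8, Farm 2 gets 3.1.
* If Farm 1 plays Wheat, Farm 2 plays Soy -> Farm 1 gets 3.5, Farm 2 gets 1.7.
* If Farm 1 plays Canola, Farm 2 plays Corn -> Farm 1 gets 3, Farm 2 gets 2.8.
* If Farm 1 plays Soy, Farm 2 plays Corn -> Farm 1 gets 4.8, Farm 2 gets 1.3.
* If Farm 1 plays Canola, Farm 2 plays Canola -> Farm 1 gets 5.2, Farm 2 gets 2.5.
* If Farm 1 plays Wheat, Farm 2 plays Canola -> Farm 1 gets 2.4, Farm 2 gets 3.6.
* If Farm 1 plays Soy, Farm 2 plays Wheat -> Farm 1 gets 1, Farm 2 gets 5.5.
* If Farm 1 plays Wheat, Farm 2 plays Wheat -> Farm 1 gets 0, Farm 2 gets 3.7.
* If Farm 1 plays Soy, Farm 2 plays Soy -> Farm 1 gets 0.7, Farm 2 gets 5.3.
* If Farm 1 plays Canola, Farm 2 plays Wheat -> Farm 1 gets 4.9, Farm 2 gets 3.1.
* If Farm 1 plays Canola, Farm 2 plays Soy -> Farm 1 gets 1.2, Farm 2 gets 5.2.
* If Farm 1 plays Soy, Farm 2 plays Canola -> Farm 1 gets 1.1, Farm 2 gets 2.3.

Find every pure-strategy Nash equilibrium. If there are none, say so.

Farm 1 against Corn: payoffs 4.8, 5.8, 3 → best response Wheat.
Farm 1 against Soy: payoffs 0.7, 3.5, 1.2 → best response Wheat.
Farm 1 against Wheat: payoffs 1, 0, 4.9 → best response Canola.
Farm 1 against Canola: payoffs 1.1, 2.4, 5.2 → best response Canola.
Farm 2 against Soy: payoffs 1.3, 5.3, 5.5, 2.3 → best response Wheat.
Farm 2 against Wheat: payoffs 3.1, 1.7, 3.7, 3.6 → best response Wheat.
Farm 2 against Canola: payoffs 2.8, 5.2, 3.1, 2.5 → best response Soy.
No profile is a mutual best response for all players.

There is no pure-strategy Nash equilibrium.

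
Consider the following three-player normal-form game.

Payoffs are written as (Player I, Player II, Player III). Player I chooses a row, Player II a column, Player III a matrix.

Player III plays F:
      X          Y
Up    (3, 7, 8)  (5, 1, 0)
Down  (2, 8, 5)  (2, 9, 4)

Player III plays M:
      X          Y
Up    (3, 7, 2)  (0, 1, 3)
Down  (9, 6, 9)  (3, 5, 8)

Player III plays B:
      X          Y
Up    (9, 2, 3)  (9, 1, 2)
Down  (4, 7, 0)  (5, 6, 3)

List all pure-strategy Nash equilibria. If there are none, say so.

The pure Nash equilibria are (Up, X, F), (Down, X, M).

(Up, X, F): Player I gets 3, best alternative 2; Player II gets 7, best alternative 1; Player III gets 8, best alternative 3. No profitable deviation — NE.
(Up, X, M): Player I can switch to Down (3 → 9). Not NE.
(Up, X, B): Player III can switch to F (3 → 8). Not NE.
(Up, Y, F): Player II can switch to X (1 → 7). Not NE.
(Up, Y, M): Player I can switch to Down (0 → 3). Not NE.
(Up, Y, B): Player II can switch to X (1 → 2). Not NE.
(Down, X, F): Player I can switch to Up (2 → 3). Not NE.
(Down, X, M): Player I gets 9, best alternative 3; Player II gets 6, best alternative 5; Player III gets 9, best alternative 5. No profitable deviation — NE.
(Down, X, B): Player I can switch to Up (4 → 9). Not NE.
(Down, Y, F): Player I can switch to Up (2 → 5). Not NE.
(The remaining 2 profiles each have a profitable deviation by the same check.)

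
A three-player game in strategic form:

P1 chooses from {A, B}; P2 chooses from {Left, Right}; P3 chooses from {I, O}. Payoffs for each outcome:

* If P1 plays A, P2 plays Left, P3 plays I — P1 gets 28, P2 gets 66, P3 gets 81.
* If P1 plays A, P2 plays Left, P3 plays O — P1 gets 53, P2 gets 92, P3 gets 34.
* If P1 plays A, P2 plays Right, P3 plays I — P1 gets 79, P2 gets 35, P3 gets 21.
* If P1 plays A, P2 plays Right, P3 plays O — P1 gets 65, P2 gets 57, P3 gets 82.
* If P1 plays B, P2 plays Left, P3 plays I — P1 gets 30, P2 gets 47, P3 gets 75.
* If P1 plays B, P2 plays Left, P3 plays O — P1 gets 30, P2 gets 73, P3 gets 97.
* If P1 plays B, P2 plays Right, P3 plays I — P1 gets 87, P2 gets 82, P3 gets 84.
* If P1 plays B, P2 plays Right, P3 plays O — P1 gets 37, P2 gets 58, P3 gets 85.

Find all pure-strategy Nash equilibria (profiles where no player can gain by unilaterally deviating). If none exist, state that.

P1 against (Left, I): payoffs 28, 30 → best response B.
P1 against (Left, O): payoffs 53, 30 → best response A.
P1 against (Right, I): payoffs 79, 87 → best response B.
P1 against (Right, O): payoffs 65, 37 → best response A.
P2 against (A, I): payoffs 66, 35 → best response Left.
P2 against (A, O): payoffs 92, 57 → best response Left.
P2 against (B, I): payoffs 47, 82 → best response Right.
P2 against (B, O): payoffs 73, 58 → best response Left.
P3 against (A, Left): payoffs 81, 34 → best response I.
P3 against (A, Right): payoffs 21, 82 → best response O.
P3 against (B, Left): payoffs 75, 97 → best response O.
P3 against (B, Right): payoffs 84, 85 → best response O.
No profile is a mutual best response for all players.

No pure-strategy Nash equilibrium.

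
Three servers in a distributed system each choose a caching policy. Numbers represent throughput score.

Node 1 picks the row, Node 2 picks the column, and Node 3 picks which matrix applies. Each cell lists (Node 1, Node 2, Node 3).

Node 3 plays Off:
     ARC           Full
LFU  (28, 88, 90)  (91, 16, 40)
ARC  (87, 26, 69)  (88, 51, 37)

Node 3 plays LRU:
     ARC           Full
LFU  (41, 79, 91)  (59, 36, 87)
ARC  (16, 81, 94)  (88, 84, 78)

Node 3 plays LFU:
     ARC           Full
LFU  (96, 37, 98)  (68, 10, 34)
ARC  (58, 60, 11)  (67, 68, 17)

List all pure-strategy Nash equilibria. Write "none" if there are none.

(LFU, ARC, Off): Node 1 can switch to ARC (28 → 87). Not NE.
(LFU, ARC, LRU): Node 3 can switch to LFU (91 → 98). Not NE.
(LFU, ARC, LFU): Node 1 gets 96, best alternative 58; Node 2 gets 37, best alternative 10; Node 3 gets 98, best alternative 91. No profitable deviation — NE.
(LFU, Full, Off): Node 2 can switch to ARC (16 → 88). Not NE.
(LFU, Full, LRU): Node 1 can switch to ARC (59 → 88). Not NE.
(LFU, Full, LFU): Node 2 can switch to ARC (10 → 37). Not NE.
(ARC, ARC, Off): Node 2 can switch to Full (26 → 51). Not NE.
(ARC, Full, LRU): Node 1 gets 88, best alternative 59; Node 2 gets 84, best alternative 81; Node 3 gets 78, best alternative 37. No profitable deviation — NE.
(The remaining 4 profiles each have a profitable deviation by the same check.)

Pure-strategy Nash equilibria: (LFU, ARC, LFU); (ARC, Full, LRU)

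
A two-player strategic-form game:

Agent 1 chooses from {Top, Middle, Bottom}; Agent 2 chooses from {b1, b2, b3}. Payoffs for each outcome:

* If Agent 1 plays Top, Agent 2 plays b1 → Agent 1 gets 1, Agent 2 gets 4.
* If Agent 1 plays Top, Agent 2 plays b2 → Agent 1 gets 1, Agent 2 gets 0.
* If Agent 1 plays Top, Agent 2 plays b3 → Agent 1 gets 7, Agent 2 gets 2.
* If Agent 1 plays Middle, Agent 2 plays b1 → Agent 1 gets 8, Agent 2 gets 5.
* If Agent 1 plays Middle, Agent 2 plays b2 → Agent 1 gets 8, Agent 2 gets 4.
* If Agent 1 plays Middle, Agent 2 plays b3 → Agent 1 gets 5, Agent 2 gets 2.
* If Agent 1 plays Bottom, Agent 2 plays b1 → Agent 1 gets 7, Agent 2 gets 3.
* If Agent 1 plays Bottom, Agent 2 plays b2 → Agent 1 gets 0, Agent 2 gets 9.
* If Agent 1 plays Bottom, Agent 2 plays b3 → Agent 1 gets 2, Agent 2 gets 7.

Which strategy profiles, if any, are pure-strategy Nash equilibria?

Pure NE: (Middle, b1)

For each strategy profile, look for a profitable unilateral deviation.
(Top, b1): Agent 1 can switch to Middle (1 → 8). Not NE.
(Top, b2): Agent 1 can switch to Middle (1 → 8). Not NE.
(Top, b3): Agent 2 can switch to b1 (2 → 4). Not NE.
(Middle, b1): Agent 1 gets 8, best alternative 7; Agent 2 gets 5, best alternative 4. No profitable deviation — NE.
(Middle, b2): Agent 2 can switch to b1 (4 → 5). Not NE.
(Middle, b3): Agent 1 can switch to Top (5 → 7). Not NE.
(Bottom, b1): Agent 1 can switch to Middle (7 → 8). Not NE.
(The remaining 2 profiles each have a profitable deviation by the same check.)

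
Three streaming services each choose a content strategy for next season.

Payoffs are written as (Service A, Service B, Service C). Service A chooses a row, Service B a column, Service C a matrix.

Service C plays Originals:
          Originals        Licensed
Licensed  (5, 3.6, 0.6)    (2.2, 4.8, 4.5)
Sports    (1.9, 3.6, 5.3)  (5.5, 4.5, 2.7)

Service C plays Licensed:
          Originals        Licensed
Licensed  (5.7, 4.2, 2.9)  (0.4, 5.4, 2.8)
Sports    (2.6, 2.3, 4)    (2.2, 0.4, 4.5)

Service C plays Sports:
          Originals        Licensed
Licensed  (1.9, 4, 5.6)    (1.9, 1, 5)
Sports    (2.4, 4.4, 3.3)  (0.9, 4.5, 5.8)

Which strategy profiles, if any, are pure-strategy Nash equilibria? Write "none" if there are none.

This game has no pure Nash equilibrium.

Mark each player's best response to every combination of opponents' strategies; a profile where every player is best-responding is a pure Nash equilibrium.
Service A against (Originals, Originals): payoffs 5, 1.9 → best response Licensed.
Service A against (Originals, Licensed): payoffs 5.7, 2.6 → best response Licensed.
Service A against (Originals, Sports): payoffs 1.9, 2.4 → best response Sports.
Service A against (Licensed, Originals): payoffs 2.2, 5.5 → best response Sports.
Service A against (Licensed, Licensed): payoffs 0.4, 2.2 → best response Sports.
Service A against (Licensed, Sports): payoffs 1.9, 0.9 → best response Licensed.
Service B against (Licensed, Originals): payoffs 3.6, 4.8 → best response Licensed.
Service B against (Licensed, Licensed): payoffs 4.2, 5.4 → best response Licensed.
Service B against (Licensed, Sports): payoffs 4, 1 → best response Originals.
Service B against (Sports, Originals): payoffs 3.6, 4.5 → best response Licensed.
Service B against (Sports, Licensed): payoffs 2.3, 0.4 → best response Originals.
Service B against (Sports, Sports): payoffs 4.4, 4.5 → best response Licensed.
Service C against (Licensed, Originals): payoffs 0.6, 2.9, 5.6 → best response Sports.
Service C against (Licensed, Licensed): payoffs 4.5, 2.8, 5 → best response Sports.
Service C against (Sports, Originals): payoffs 5.3, 4, 3.3 → best response Originals.
Service C against (Sports, Licensed): payoffs 2.7, 4.5, 5.8 → best response Sports.
No profile is a mutual best response for all players.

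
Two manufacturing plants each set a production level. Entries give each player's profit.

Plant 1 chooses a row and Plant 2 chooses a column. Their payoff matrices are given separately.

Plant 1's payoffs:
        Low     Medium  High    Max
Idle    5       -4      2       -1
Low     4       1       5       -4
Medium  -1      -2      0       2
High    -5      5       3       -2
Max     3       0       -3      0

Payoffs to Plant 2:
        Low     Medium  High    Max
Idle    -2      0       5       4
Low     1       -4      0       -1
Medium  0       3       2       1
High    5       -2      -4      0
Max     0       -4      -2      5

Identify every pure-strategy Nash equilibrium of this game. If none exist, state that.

No pure-strategy Nash equilibrium.

Mark each player's best response to every combination of opponents' strategies; a profile where every player is best-responding is a pure Nash equilibrium.
Plant 1 against Low: payoffs 5, 4, -1, -5, 3 → best response Idle.
Plant 1 against Medium: payoffs -4, 1, -2, 5, 0 → best response High.
Plant 1 against High: payoffs 2, 5, 0, 3, -3 → best response Low.
Plant 1 against Max: payoffs -1, -4, 2, -2, 0 → best response Medium.
Plant 2 against Idle: payoffs -2, 0, 5, 4 → best response High.
Plant 2 against Low: payoffs 1, -4, 0, -1 → best response Low.
Plant 2 against Medium: payoffs 0, 3, 2, 1 → best response Medium.
Plant 2 against High: payoffs 5, -2, -4, 0 → best response Low.
Plant 2 against Max: payoffs 0, -4, -2, 5 → best response Max.
No profile is a mutual best response for all players.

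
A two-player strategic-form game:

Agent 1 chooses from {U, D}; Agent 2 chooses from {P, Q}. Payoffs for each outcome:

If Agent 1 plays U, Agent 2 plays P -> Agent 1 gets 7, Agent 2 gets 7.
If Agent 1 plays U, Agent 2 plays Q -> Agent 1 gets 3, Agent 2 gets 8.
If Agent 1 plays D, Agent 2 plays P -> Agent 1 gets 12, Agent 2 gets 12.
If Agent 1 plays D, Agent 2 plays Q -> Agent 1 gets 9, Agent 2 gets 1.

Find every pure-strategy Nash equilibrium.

Pure NE: (D, P)

(U, P): Agent 1 can switch to D (7 → 12). Not NE.
(U, Q): Agent 1 can switch to D (3 → 9). Not NE.
(D, P): Agent 1 gets 12, best alternative 7; Agent 2 gets 12, best alternative 1. No profitable deviation — NE.
(D, Q): Agent 2 can switch to P (1 → 12). Not NE.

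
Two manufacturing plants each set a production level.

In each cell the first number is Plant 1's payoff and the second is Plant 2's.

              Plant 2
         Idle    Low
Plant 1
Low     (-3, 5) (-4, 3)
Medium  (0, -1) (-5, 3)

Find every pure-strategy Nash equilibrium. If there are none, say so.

Mark each player's best response to every combination of opponents' strategies; a profile where every player is best-responding is a pure Nash equilibrium.
Plant 1 against Idle: payoffs -3, 0 → best response Medium.
Plant 1 against Low: payoffs -4, -5 → best response Low.
Plant 2 against Low: payoffs 5, 3 → best response Idle.
Plant 2 against Medium: payoffs -1, 3 → best response Low.
No profile is a mutual best response for all players.

There is no pure-strategy Nash equilibrium.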